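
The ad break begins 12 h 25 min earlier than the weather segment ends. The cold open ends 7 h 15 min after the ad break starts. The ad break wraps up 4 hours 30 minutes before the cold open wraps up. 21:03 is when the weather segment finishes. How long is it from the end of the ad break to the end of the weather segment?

9 h 40 min

The ad break starts at 21:03 − 745 min = 08:38.
The cold open ends at 08:38 + 435 min = 15:53.
The ad break ends at 15:53 − 270 min = 11:23.
From 11:23 to 21:03 is 9 h 40 min.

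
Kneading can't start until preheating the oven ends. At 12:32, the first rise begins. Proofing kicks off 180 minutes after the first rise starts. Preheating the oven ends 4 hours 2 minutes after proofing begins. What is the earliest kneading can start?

Proofing starts at 12:32 + 180 min = 15:32.
Preheating the oven ends at 15:32 + 242 min = 19:34.
Kneading is bounded by preheating the oven, so the earliest it can start is 19:34.

19:34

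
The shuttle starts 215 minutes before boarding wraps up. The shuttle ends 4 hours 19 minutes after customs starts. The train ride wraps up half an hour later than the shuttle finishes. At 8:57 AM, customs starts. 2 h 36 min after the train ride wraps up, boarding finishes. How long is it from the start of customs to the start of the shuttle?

230 minutes

The shuttle ends at 8:57 AM + 259 min = 1:16 PM.
The train ride ends at 1:16 PM + 30 min = 1:46 PM.
Boarding ends at 1:46 PM + 156 min = 4:22 PM.
The shuttle starts at 4:22 PM − 215 min = 12:47 PM.
From 8:57 AM to 12:47 PM is 230 minutes.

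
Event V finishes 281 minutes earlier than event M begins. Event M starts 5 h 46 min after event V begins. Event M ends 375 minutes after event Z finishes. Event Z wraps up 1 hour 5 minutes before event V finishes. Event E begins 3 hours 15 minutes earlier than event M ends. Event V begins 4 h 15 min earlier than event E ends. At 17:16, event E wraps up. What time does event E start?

Event V starts at 17:16 − 255 min = 13:01.
Event M starts at 13:01 + 346 min = 18:47.
Event V ends at 18:47 − 281 min = 14:06.
Event Z ends at 14:06 − 65 min = 13:01.
Event M ends at 13:01 + 375 min = 19:16.
Event E starts at 19:16 − 195 min = 16:01.

16:01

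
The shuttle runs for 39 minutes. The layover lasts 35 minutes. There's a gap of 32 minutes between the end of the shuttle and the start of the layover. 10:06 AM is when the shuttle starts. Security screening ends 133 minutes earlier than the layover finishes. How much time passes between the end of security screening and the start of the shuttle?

27 minutes

The shuttle ends at 10:06 AM + 39 min = 10:45 AM.
The layover starts at 10:45 AM + 32 min = 11:17 AM.
The layover ends at 11:17 AM + 35 min = 11:52 AM.
Security screening ends at 11:52 AM − 133 min = 9:39 AM.
From 9:39 AM to 10:06 AM is 27 minutes.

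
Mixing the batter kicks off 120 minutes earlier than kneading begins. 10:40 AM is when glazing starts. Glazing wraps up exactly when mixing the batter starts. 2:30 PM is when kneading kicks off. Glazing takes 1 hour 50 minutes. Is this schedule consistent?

Mixing the batter starts at 2:30 PM − 120 min = 12:30 PM.
So glazing ends at 12:30 PM.
Glazing starts at 12:30 PM − 110 min = 10:40 AM.
That matches the stated 10:40 AM, so the schedule is consistent.

Yes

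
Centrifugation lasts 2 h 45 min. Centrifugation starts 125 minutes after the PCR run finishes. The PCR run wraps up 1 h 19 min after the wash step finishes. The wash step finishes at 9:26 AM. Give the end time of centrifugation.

The PCR run ends at 9:26 AM + 79 min = 10:45 AM.
Centrifugation starts at 10:45 AM + 125 min = 12:50 PM.
Centrifugation ends at 12:50 PM + 165 min = 3:35 PM.

3:35 PM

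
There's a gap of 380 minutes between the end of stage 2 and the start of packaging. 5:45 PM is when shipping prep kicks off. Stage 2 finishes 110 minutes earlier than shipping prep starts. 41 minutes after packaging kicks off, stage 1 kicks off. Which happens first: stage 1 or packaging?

packaging

Stage 2 ends at 5:45 PM − 110 min = 3:55 PM.
Packaging starts at 3:55 PM + 380 min = 10:15 PM.
Stage 1 starts at 10:15 PM + 41 min = 10:56 PM.
Stage 1 starts at 10:56 PM and packaging starts at 10:15 PM, so packaging is first.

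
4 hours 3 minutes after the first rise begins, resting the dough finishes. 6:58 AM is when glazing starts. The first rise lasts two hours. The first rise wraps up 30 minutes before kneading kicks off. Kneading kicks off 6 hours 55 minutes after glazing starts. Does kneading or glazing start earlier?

Kneading starts at 6:58 AM + 415 min = 1:53 PM.
Kneading starts at 1:53 PM and glazing starts at 6:58 AM, so glazing is first.

glazing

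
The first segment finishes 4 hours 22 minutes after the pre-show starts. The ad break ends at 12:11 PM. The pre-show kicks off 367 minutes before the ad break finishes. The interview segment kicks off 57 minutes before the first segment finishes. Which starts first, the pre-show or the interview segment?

The pre-show starts at 12:11 PM − 367 min = 6:04 AM.
The first segment ends at 6:04 AM + 262 min = 10:26 AM.
The interview segment starts at 10:26 AM − 57 min = 9:29 AM.
The pre-show starts at 6:04 AM and the interview segment starts at 9:29 AM, so the pre-show is first.

the pre-show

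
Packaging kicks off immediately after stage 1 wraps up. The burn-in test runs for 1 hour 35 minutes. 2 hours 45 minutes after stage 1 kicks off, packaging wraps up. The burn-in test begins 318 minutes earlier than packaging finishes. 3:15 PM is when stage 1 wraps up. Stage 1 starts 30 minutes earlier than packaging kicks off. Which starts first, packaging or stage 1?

Packaging starts at 3:15 PM.
Stage 1 starts at 3:15 PM − 30 min = 2:45 PM.
Packaging starts at 3:15 PM and stage 1 starts at 2:45 PM, so stage 1 is first.

stage 1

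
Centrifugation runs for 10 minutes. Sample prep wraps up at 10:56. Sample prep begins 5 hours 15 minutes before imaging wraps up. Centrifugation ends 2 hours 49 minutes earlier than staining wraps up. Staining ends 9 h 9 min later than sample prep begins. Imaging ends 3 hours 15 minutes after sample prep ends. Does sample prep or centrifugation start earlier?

Imaging ends at 10:56 + 195 min = 14:11.
Sample prep starts at 14:11 − 315 min = 08:56.
Staining ends at 08:56 + 549 min = 18:05.
Centrifugation ends at 18:05 − 169 min = 15:16.
Centrifugation starts at 15:16 − 10 min = 15:06.
Sample prep starts at 08:56 and centrifugation starts at 15:06, so sample prep is first.

sample prep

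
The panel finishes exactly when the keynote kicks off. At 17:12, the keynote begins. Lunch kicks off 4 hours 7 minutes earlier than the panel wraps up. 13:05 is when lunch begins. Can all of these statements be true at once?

Yes

The panel ends at 17:12.
Lunch starts at 17:12 − 247 min = 13:05.
That matches the stated 13:05, so the schedule is consistent.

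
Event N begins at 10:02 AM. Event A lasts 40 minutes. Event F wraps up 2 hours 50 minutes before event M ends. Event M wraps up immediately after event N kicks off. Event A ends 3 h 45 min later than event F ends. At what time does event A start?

10:17 AM

Event M ends at 10:02 AM.
Event F ends at 10:02 AM − 170 min = 7:12 AM.
Event A ends at 7:12 AM + 225 min = 10:57 AM.
Event A starts at 10:57 AM − 40 min = 10:17 AM.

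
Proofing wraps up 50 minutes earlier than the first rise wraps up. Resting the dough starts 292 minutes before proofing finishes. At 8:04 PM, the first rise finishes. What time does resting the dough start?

Proofing ends at 8:04 PM − 50 min = 7:14 PM.
Resting the dough starts at 7:14 PM − 292 min = 2:22 PM.

2:22 PM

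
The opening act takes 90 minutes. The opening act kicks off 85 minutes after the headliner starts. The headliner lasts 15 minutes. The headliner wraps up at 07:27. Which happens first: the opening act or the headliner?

The headliner starts at 07:27 − 15 min = 07:12.
The opening act starts at 07:12 + 85 min = 08:37.
The opening act starts at 08:37 and the headliner starts at 07:12, so the headliner is first.

the headliner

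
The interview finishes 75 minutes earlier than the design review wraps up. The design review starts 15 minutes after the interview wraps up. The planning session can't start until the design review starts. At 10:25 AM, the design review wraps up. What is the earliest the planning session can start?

9:25 AM

The interview ends at 10:25 AM − 75 min = 9:10 AM.
The design review starts at 9:10 AM + 15 min = 9:25 AM.
The planning session is bounded by the design review, so the earliest it can start is 9:25 AM.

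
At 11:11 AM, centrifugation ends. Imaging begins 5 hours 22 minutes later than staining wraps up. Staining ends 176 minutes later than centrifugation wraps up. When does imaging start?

7:29 PM

Staining ends at 11:11 AM + 176 min = 2:07 PM.
Imaging starts at 2:07 PM + 322 min = 7:29 PM.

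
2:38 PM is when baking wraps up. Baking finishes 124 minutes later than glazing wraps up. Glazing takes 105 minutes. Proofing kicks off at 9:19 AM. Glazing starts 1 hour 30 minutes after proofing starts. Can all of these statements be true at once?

Yes

Glazing starts at 9:19 AM + 90 min = 10:49 AM.
Glazing ends at 10:49 AM + 105 min = 12:34 PM.
Baking ends at 12:34 PM + 124 min = 2:38 PM.
That matches the stated 2:38 PM, so the schedule is consistent.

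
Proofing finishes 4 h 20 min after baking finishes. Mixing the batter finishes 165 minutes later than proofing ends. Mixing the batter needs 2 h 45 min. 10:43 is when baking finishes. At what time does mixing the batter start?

15:03

Proofing ends at 10:43 + 260 min = 15:03.
Mixing the batter ends at 15:03 + 165 min = 17:48.
Mixing the batter starts at 17:48 − 165 min = 15:03.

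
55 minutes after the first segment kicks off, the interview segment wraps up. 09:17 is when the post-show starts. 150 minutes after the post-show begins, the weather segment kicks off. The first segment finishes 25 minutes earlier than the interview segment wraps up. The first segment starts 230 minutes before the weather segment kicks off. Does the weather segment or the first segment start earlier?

the first segment

The weather segment starts at 09:17 + 150 min = 11:47.
The first segment starts at 11:47 − 230 min = 07:57.
The weather segment starts at 11:47 and the first segment starts at 07:57, so the first segment is first.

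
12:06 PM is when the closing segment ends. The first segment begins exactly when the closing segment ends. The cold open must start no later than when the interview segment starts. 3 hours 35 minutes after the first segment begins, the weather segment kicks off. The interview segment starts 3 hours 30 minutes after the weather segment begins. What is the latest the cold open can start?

7:11 PM

The first segment starts at 12:06 PM.
The weather segment starts at 12:06 PM + 215 min = 3:41 PM.
The interview segment starts at 3:41 PM + 210 min = 7:11 PM.
The cold open is bounded by the interview segment, so the latest it can start is 7:11 PM.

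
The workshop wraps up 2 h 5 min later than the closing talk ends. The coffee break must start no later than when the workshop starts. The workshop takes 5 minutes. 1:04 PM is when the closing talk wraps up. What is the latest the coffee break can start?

3:04 PM

The workshop ends at 1:04 PM + 125 min = 3:09 PM.
The workshop starts at 3:09 PM − 5 min = 3:04 PM.
The coffee break is bounded by the workshop, so the latest it can start is 3:04 PM.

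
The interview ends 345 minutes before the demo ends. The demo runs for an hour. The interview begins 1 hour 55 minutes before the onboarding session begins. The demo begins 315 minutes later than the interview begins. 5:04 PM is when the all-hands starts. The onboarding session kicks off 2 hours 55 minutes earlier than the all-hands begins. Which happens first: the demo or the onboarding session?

The onboarding session starts at 5:04 PM − 175 min = 2:09 PM.
The interview starts at 2:09 PM − 115 min = 12:14 PM.
The demo starts at 12:14 PM + 315 min = 5:29 PM.
The demo starts at 5:29 PM and the onboarding session starts at 2:09 PM, so the onboarding session is first.

the onboarding session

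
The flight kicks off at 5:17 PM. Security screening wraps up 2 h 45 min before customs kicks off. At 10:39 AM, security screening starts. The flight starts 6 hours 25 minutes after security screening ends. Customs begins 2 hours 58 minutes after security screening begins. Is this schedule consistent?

Yes

Customs starts at 10:39 AM + 178 min = 1:37 PM.
Security screening ends at 1:37 PM − 165 min = 10:52 AM.
The flight starts at 10:52 AM + 385 min = 5:17 PM.
That matches the stated 5:17 PM, so the schedule is consistent.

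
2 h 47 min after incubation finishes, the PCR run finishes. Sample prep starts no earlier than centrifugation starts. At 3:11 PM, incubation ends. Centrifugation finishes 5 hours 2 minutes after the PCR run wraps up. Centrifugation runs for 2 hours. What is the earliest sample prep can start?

The PCR run ends at 3:11 PM + 167 min = 5:58 PM.
Centrifugation ends at 5:58 PM + 302 min = 11:00 PM.
Centrifugation starts at 11:00 PM − 120 min = 9:00 PM.
Sample prep is bounded by centrifugation, so the earliest it can start is 9:00 PM.

9:00 PM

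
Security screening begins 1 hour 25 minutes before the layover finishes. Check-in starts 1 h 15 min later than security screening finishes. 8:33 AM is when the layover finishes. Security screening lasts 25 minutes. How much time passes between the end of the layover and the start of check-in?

15 minutes

Security screening starts at 8:33 AM − 85 min = 7:08 AM.
Security screening ends at 7:08 AM + 25 min = 7:33 AM.
Check-in starts at 7:33 AM + 75 min = 8:48 AM.
From 8:33 AM to 8:48 AM is 15 minutes.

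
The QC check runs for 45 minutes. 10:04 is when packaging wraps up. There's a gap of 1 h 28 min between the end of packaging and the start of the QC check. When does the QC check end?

12:17

The QC check starts at 10:04 + 88 min = 11:32.
The QC check ends at 11:32 + 45 min = 12:17.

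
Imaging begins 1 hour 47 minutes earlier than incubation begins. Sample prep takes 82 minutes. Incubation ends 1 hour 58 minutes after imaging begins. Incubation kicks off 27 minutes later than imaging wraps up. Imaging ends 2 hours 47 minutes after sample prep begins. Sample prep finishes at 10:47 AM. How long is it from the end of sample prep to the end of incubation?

2 hours 3 minutes

Sample prep starts at 10:47 AM − 82 min = 9:25 AM.
Imaging ends at 9:25 AM + 167 min = 12:12 PM.
Incubation starts at 12:12 PM + 27 min = 12:39 PM.
Imaging starts at 12:39 PM − 107 min = 10:52 AM.
Incubation ends at 10:52 AM + 118 min = 12:50 PM.
From 10:47 AM to 12:50 PM is 2 hours 3 minutes.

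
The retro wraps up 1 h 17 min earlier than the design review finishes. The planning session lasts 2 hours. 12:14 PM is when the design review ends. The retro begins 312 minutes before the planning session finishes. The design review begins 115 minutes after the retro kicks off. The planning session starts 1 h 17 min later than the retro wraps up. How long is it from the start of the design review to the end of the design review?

77 minutes

The retro ends at 12:14 PM − 77 min = 10:57 AM.
The planning session starts at 10:57 AM + 77 min = 12:14 PM.
The planning session ends at 12:14 PM + 120 min = 2:14 PM.
The retro starts at 2:14 PM − 312 min = 9:02 AM.
The design review starts at 9:02 AM + 115 min = 10:57 AM.
From 10:57 AM to 12:14 PM is 77 minutes.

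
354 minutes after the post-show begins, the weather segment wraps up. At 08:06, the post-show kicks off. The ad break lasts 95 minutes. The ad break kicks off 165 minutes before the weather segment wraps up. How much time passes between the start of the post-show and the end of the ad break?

The weather segment ends at 08:06 + 354 min = 14:00.
The ad break starts at 14:00 − 165 min = 11:15.
The ad break ends at 11:15 + 95 min = 12:50.
From 08:06 to 12:50 is 4 h 44 min.

4 h 44 min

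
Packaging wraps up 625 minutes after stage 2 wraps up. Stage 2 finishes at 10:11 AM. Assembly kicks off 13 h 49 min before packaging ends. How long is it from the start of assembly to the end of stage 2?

3 h 24 min

Packaging ends at 10:11 AM + 625 min = 8:36 PM.
Assembly starts at 8:36 PM − 829 min = 6:47 AM.
From 6:47 AM to 10:11 AM is 3 h 24 min.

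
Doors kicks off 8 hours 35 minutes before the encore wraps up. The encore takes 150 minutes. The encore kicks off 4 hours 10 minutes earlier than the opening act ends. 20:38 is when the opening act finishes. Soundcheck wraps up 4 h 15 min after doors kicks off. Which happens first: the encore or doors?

The encore starts at 20:38 − 250 min = 16:28.
The encore ends at 16:28 + 150 min = 18:58.
Doors starts at 18:58 − 515 min = 10:23.
The encore starts at 16:28 and doors starts at 10:23, so doors is first.

doors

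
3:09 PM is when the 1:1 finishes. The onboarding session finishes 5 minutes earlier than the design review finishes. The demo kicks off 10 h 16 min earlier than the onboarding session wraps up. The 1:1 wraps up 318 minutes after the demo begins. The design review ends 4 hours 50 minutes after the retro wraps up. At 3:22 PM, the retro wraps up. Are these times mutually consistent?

Yes

The design review ends at 3:22 PM + 290 min = 8:12 PM.
The onboarding session ends at 8:12 PM − 5 min = 8:07 PM.
The demo starts at 8:07 PM − 616 min = 9:51 AM.
The 1:1 ends at 9:51 AM + 318 min = 3:09 PM.
That matches the stated 3:09 PM, so the schedule is consistent.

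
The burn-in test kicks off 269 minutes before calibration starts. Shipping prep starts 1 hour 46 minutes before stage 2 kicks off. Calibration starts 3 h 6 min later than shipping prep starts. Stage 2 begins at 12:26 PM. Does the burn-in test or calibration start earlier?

Shipping prep starts at 12:26 PM − 106 min = 10:40 AM.
Calibration starts at 10:40 AM + 186 min = 1:46 PM.
The burn-in test starts at 1:46 PM − 269 min = 9:17 AM.
The burn-in test starts at 9:17 AM and calibration starts at 1:46 PM, so the burn-in test is first.

the burn-in test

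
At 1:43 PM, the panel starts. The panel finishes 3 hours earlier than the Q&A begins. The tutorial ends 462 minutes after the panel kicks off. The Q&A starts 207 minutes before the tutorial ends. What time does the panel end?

The tutorial ends at 1:43 PM + 462 min = 9:25 PM.
The Q&A starts at 9:25 PM − 207 min = 5:58 PM.
The panel ends at 5:58 PM − 180 min = 2:58 PM.

2:58 PM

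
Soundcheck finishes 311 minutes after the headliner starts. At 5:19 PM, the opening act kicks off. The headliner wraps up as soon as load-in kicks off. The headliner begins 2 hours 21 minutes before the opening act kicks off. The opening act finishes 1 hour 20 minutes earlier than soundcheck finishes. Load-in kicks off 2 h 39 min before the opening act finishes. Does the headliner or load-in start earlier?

The headliner starts at 5:19 PM − 141 min = 2:58 PM.
Soundcheck ends at 2:58 PM + 311 min = 8:09 PM.
The opening act ends at 8:09 PM − 80 min = 6:49 PM.
Load-in starts at 6:49 PM − 159 min = 4:10 PM.
The headliner starts at 2:58 PM and load-in starts at 4:10 PM, so the headliner is first.

the headliner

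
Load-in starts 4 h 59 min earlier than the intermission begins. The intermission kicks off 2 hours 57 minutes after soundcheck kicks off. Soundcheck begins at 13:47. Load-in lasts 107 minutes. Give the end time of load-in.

13:32

The intermission starts at 13:47 + 177 min = 16:44.
Load-in starts at 16:44 − 299 min = 11:45.
Load-in ends at 11:45 + 107 min = 13:32.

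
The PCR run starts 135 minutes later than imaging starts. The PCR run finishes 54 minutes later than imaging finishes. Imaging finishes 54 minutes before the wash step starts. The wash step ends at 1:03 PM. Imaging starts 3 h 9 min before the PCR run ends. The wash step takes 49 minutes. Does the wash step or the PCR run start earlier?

the PCR run

The wash step starts at 1:03 PM − 49 min = 12:14 PM.
Imaging ends at 12:14 PM − 54 min = 11:20 AM.
The PCR run ends at 11:20 AM + 54 min = 12:14 PM.
Imaging starts at 12:14 PM − 189 min = 9:05 AM.
The PCR run starts at 9:05 AM + 135 min = 11:20 AM.
The wash step starts at 12:14 PM and the PCR run starts at 11:20 AM, so the PCR run is first.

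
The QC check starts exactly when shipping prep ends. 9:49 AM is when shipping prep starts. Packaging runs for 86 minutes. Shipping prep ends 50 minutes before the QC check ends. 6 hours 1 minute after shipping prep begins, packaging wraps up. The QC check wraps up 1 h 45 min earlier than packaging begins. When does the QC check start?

Packaging ends at 9:49 AM + 361 min = 3:50 PM.
Packaging starts at 3:50 PM − 86 min = 2:24 PM.
The QC check ends at 2:24 PM − 105 min = 12:39 PM.
Shipping prep ends at 12:39 PM − 50 min = 11:49 AM.
So the QC check starts at 11:49 AM.

11:49 AM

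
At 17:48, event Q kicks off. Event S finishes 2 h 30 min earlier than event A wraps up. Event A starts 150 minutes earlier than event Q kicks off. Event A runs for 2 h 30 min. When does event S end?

Event A starts at 17:48 − 150 min = 15:18.
Event A ends at 15:18 + 150 min = 17:48.
Event S ends at 17:48 − 150 min = 15:18.

15:18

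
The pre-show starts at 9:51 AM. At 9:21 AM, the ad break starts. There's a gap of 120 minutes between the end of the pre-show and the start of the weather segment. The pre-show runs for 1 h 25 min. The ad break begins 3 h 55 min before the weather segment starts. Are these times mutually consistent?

Yes

The pre-show ends at 9:51 AM + 85 min = 11:16 AM.
The weather segment starts at 11:16 AM + 120 min = 1:16 PM.
The ad break starts at 1:16 PM − 235 min = 9:21 AM.
That matches the stated 9:21 AM, so the schedule is consistent.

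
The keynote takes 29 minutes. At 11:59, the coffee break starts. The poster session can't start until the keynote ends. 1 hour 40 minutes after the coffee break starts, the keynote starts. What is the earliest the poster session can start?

The keynote starts at 11:59 + 100 min = 13:39.
The keynote ends at 13:39 + 29 min = 14:08.
The poster session is bounded by the keynote, so the earliest it can start is 14:08.

14:08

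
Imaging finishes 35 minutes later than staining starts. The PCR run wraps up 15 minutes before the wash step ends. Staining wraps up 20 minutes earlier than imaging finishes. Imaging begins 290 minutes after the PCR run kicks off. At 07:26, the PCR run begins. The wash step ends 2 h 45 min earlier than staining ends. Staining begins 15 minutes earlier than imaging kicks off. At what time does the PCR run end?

Imaging starts at 07:26 + 290 min = 12:16.
Staining starts at 12:16 − 15 min = 12:01.
Imaging ends at 12:01 + 35 min = 12:36.
Staining ends at 12:36 − 20 min = 12:16.
The wash step ends at 12:16 − 165 min = 09:31.
The PCR run ends at 09:31 − 15 min = 09:16.

09:16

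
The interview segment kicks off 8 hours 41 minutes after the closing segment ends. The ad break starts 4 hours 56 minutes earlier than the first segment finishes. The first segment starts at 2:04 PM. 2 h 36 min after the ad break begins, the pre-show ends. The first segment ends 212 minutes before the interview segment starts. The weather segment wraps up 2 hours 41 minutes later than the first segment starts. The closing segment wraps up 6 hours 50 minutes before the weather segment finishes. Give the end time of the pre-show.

The weather segment ends at 2:04 PM + 161 min = 4:45 PM.
The closing segment ends at 4:45 PM − 410 min = 9:55 AM.
The interview segment starts at 9:55 AM + 521 min = 6:36 PM.
The first segment ends at 6:36 PM − 212 min = 3:04 PM.
The ad break starts at 3:04 PM − 296 min = 10:08 AM.
The pre-show ends at 10:08 AM + 156 min = 12:44 PM.

12:44 PM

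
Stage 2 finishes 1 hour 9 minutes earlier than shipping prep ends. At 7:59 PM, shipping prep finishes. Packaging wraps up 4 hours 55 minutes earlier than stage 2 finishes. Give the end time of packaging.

Stage 2 ends at 7:59 PM − 69 min = 6:50 PM.
Packaging ends at 6:50 PM − 295 min = 1:55 PM.

1:55 PM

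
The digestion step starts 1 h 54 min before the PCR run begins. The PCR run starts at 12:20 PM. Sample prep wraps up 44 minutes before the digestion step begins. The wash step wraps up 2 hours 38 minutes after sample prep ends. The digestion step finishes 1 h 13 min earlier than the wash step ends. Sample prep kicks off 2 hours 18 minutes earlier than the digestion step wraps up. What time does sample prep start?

The digestion step starts at 12:20 PM − 114 min = 10:26 AM.
Sample prep ends at 10:26 AM − 44 min = 9:42 AM.
The wash step ends at 9:42 AM + 158 min = 12:20 PM.
The digestion step ends at 12:20 PM − 73 min = 11:07 AM.
Sample prep starts at 11:07 AM − 138 min = 8:49 AM.

8:49 AM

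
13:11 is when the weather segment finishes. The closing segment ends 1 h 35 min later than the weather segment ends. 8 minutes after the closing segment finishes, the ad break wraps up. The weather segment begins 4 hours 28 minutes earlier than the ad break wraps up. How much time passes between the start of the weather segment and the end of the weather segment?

The closing segment ends at 13:11 + 95 min = 14:46.
The ad break ends at 14:46 + 8 min = 14:54.
The weather segment starts at 14:54 − 268 min = 10:26.
From 10:26 to 13:11 is 2 hours 45 minutes.

2 hours 45 minutes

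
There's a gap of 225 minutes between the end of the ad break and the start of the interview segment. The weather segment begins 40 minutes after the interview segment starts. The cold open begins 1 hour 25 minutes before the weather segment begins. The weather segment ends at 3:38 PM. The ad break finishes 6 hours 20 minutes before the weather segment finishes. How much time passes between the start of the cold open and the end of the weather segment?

200 minutes

The ad break ends at 3:38 PM − 380 min = 9:18 AM.
The interview segment starts at 9:18 AM + 225 min = 1:03 PM.
The weather segment starts at 1:03 PM + 40 min = 1:43 PM.
The cold open starts at 1:43 PM − 85 min = 12:18 PM.
From 12:18 PM to 3:38 PM is 200 minutes.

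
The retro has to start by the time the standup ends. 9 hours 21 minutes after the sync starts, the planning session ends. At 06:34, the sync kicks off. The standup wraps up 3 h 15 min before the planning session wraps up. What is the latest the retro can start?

The planning session ends at 06:34 + 561 min = 15:55.
The standup ends at 15:55 − 195 min = 12:40.
The retro is bounded by the standup, so the latest it can start is 12:40.

12:40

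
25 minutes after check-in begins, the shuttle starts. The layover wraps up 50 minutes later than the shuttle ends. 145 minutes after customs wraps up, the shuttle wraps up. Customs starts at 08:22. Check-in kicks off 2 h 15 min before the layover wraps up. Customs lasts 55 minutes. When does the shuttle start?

Customs ends at 08:22 + 55 min = 09:17.
The shuttle ends at 09:17 + 145 min = 11:42.
The layover ends at 11:42 + 50 min = 12:32.
Check-in starts at 12:32 − 135 min = 10:17.
The shuttle starts at 10:17 + 25 min = 10:42.

10:42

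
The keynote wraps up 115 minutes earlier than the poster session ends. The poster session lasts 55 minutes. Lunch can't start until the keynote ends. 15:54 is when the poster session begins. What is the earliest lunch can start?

14:54

The poster session ends at 15:54 + 55 min = 16:49.
The keynote ends at 16:49 − 115 min = 14:54.
Lunch is bounded by the keynote, so the earliest it can start is 14:54.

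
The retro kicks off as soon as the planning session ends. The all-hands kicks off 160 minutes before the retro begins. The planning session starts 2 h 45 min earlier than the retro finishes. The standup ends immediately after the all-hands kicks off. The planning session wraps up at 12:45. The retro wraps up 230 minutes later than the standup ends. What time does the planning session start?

The retro starts at 12:45.
The all-hands starts at 12:45 − 160 min = 10:05.
So the standup ends at 10:05.
The retro ends at 10:05 + 230 min = 13:55.
The planning session starts at 13:55 − 165 min = 11:10.

11:10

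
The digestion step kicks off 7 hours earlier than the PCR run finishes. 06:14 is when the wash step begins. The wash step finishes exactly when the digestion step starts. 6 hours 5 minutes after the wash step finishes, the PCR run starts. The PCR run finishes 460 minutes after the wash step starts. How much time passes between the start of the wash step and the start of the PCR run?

The PCR run ends at 06:14 + 460 min = 13:54.
The digestion step starts at 13:54 − 420 min = 06:54.
So the wash step ends at 06:54.
The PCR run starts at 06:54 + 365 min = 12:59.
From 06:14 to 12:59 is 6 h 45 min.

6 h 45 min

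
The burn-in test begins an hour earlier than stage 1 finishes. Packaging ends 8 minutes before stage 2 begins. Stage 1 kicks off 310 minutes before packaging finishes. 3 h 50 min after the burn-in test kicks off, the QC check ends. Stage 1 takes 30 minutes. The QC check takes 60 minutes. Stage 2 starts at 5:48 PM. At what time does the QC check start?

Packaging ends at 5:48 PM − 8 min = 5:40 PM.
Stage 1 starts at 5:40 PM − 310 min = 12:30 PM.
Stage 1 ends at 12:30 PM + 30 min = 1:00 PM.
The burn-in test starts at 1:00 PM − 60 min = 12:00 PM.
The QC check ends at 12:00 PM + 230 min = 3:50 PM.
The QC check starts at 3:50 PM − 60 min = 2:50 PM.

2:50 PM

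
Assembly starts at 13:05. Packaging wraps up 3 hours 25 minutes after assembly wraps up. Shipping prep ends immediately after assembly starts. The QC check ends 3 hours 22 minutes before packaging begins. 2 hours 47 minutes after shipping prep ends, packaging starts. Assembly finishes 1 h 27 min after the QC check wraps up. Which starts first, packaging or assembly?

assembly

Shipping prep ends at 13:05.
Packaging starts at 13:05 + 167 min = 15:52.
Packaging starts at 15:52 and assembly starts at 13:05, so assembly is first.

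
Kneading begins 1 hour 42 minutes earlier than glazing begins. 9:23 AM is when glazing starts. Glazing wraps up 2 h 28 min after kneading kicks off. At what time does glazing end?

10:09 AM

Kneading starts at 9:23 AM − 102 min = 7:41 AM.
Glazing ends at 7:41 AM + 148 min = 10:09 AM.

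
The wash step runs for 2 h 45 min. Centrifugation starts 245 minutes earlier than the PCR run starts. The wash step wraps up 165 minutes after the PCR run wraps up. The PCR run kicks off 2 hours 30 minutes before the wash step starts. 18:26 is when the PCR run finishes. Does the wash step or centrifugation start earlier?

The wash step ends at 18:26 + 165 min = 21:11.
The wash step starts at 21:11 − 165 min = 18:26.
The PCR run starts at 18:26 − 150 min = 15:56.
Centrifugation starts at 15:56 − 245 min = 11:51.
The wash step starts at 18:26 and centrifugation starts at 11:51, so centrifugation is first.

centrifugation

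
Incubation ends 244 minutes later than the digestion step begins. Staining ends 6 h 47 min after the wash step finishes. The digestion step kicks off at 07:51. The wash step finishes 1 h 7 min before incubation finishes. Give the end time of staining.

17:35

Incubation ends at 07:51 + 244 min = 11:55.
The wash step ends at 11:55 − 67 min = 10:48.
Staining ends at 10:48 + 407 min = 17:35.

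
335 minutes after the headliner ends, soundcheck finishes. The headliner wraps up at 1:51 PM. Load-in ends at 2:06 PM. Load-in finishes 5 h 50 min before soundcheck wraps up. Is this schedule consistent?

Soundcheck ends at 1:51 PM + 335 min = 7:26 PM.
Load-in ends at 7:26 PM − 350 min = 1:36 PM.
But load-in is also said to end at 2:06 PM — a 30-minute conflict.

No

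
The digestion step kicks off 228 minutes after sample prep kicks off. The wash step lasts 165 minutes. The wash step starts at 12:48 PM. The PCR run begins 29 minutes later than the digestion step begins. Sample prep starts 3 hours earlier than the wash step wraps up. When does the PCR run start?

The wash step ends at 12:48 PM + 165 min = 3:33 PM.
Sample prep starts at 3:33 PM − 180 min = 12:33 PM.
The digestion step starts at 12:33 PM + 228 min = 4:21 PM.
The PCR run starts at 4:21 PM + 29 min = 4:50 PM.

4:50 PM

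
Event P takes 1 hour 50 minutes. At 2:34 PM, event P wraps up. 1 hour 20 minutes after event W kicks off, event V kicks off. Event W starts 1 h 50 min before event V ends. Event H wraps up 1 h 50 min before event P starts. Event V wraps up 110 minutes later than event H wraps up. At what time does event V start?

Event P starts at 2:34 PM − 110 min = 12:44 PM.
Event H ends at 12:44 PM − 110 min = 10:54 AM.
Event V ends at 10:54 AM + 110 min = 12:44 PM.
Event W starts at 12:44 PM − 110 min = 10:54 AM.
Event V starts at 10:54 AM + 80 min = 12:14 PM.

12:14 PM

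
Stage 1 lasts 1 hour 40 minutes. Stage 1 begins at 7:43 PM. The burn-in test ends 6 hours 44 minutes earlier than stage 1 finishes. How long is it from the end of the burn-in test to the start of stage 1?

304 minutes

Stage 1 ends at 7:43 PM + 100 min = 9:23 PM.
The burn-in test ends at 9:23 PM − 404 min = 2:39 PM.
From 2:39 PM to 7:43 PM is 304 minutes.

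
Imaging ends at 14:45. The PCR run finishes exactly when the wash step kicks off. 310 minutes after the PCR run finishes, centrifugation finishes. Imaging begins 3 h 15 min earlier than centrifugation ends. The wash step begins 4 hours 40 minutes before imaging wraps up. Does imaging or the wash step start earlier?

The wash step starts at 14:45 − 280 min = 10:05.
So the PCR run ends at 10:05.
Centrifugation ends at 10:05 + 310 min = 15:15.
Imaging starts at 15:15 − 195 min = 12:00.
Imaging starts at 12:00 and the wash step starts at 10:05, so the wash step is first.

the wash step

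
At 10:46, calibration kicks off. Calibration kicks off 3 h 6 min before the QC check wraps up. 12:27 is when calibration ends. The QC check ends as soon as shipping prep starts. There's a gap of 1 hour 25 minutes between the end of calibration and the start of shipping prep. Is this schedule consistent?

Yes

Shipping prep starts at 12:27 + 85 min = 13:52.
So the QC check ends at 13:52.
Calibration starts at 13:52 − 186 min = 10:46.
That matches the stated 10:46, so the schedule is consistent.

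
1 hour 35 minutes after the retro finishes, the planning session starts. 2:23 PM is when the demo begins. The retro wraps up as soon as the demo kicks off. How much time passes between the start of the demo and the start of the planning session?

1 h 35 min

The retro ends at 2:23 PM.
The planning session starts at 2:23 PM + 95 min = 3:58 PM.
From 2:23 PM to 3:58 PM is 1 h 35 min.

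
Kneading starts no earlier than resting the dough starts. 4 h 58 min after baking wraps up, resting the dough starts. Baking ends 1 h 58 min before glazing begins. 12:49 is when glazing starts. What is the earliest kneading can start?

15:49

Baking ends at 12:49 − 118 min = 10:51.
Resting the dough starts at 10:51 + 298 min = 15:49.
Kneading is bounded by resting the dough, so the earliest it can start is 15:49.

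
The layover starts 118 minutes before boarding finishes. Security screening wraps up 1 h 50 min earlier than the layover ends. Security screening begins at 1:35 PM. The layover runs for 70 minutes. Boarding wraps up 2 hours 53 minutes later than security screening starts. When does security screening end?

1:50 PM

Boarding ends at 1:35 PM + 173 min = 4:28 PM.
The layover starts at 4:28 PM − 118 min = 2:30 PM.
The layover ends at 2:30 PM + 70 min = 3:40 PM.
Security screening ends at 3:40 PM − 110 min = 1:50 PM.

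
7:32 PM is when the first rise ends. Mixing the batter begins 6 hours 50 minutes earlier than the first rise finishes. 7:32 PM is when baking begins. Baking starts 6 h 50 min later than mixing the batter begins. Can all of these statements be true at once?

Yes

Mixing the batter starts at 7:32 PM − 410 min = 12:42 PM.
Baking starts at 12:42 PM + 410 min = 7:32 PM.
That matches the stated 7:32 PM, so the schedule is consistent.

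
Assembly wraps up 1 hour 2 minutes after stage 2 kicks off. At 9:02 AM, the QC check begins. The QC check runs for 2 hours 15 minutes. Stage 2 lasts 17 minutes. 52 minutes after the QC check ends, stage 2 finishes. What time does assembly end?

12:54 PM

The QC check ends at 9:02 AM + 135 min = 11:17 AM.
Stage 2 ends at 11:17 AM + 52 min = 12:09 PM.
Stage 2 starts at 12:09 PM − 17 min = 11:52 AM.
Assembly ends at 11:52 AM + 62 min = 12:54 PM.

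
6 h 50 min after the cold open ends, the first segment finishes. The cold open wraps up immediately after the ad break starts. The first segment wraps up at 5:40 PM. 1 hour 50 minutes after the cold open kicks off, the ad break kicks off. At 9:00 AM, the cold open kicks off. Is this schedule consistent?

Yes

The ad break starts at 9:00 AM + 110 min = 10:50 AM.
So the cold open ends at 10:50 AM.
The first segment ends at 10:50 AM + 410 min = 5:40 PM.
That matches the stated 5:40 PM, so the schedule is consistent.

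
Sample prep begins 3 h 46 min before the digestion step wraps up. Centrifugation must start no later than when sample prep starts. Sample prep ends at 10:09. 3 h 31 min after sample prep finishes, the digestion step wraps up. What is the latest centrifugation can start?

The digestion step ends at 10:09 + 211 min = 13:40.
Sample prep starts at 13:40 − 226 min = 09:54.
Centrifugation is bounded by sample prep, so the latest it can start is 09:54.

09:54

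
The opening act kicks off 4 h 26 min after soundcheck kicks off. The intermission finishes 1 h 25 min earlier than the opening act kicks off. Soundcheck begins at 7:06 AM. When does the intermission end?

10:07 AM

The opening act starts at 7:06 AM + 266 min = 11:32 AM.
The intermission ends at 11:32 AM − 85 min = 10:07 AM.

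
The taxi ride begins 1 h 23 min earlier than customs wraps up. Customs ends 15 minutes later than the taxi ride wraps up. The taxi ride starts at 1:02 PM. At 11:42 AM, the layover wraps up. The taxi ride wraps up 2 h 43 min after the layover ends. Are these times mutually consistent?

No

The taxi ride ends at 11:42 AM + 163 min = 2:25 PM.
Customs ends at 2:25 PM + 15 min = 2:40 PM.
The taxi ride starts at 2:40 PM − 83 min = 1:17 PM.
But the taxi ride is also said to start at 1:02 PM — a 15-minute conflict.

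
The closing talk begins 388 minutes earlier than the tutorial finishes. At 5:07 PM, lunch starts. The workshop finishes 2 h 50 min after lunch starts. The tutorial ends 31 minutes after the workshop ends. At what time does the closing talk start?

The workshop ends at 5:07 PM + 170 min = 7:57 PM.
The tutorial ends at 7:57 PM + 31 min = 8:28 PM.
The closing talk starts at 8:28 PM − 388 min = 2:00 PM.

2:00 PM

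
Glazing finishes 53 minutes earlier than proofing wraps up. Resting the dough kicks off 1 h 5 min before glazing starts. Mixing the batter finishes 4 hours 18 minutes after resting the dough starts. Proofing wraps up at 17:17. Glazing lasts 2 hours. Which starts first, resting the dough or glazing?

Glazing ends at 17:17 − 53 min = 16:24.
Glazing starts at 16:24 − 120 min = 14:24.
Resting the dough starts at 14:24 − 65 min = 13:19.
Resting the dough starts at 13:19 and glazing starts at 14:24, so resting the dough is first.

resting the dough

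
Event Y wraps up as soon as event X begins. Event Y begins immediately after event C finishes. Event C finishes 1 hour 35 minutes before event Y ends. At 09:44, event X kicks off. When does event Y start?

Event Y ends at 09:44.
Event C ends at 09:44 − 95 min = 08:09.
So event Y starts at 08:09.

08:09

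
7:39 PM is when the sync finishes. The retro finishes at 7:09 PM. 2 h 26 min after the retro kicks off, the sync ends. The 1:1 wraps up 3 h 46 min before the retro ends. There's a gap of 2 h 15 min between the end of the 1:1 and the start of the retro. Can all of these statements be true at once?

No

The 1:1 ends at 7:09 PM − 226 min = 3:23 PM.
The retro starts at 3:23 PM + 135 min = 5:38 PM.
The sync ends at 5:38 PM + 146 min = 8:04 PM.
But the sync is also said to end at 7:39 PM — a 25-minute conflict.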